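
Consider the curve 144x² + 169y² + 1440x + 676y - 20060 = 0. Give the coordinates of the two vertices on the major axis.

144(x² + 10x) + 169(y² + 4y) = 20060
Complete the square in x and y: 144(x + 5)² + 169(y + 2)² = 20060 + 3600 + 676 = 24336
Divide by 24336: (x + 5)²/169 + (y + 2)²/144 = 1
Ellipse, center (-5, -2), major axis horizontal; a² = 169, b² = 144.
a = 13. Vertices at (h ± a, k).

(-18, -2) and (8, -2)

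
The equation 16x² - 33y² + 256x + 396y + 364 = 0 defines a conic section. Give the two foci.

Group the x- and y-terms: 16(x² + 16x) -33(y² - 12y) = -364
16(x + 8)² -33(y - 6)² = -364 + 1024 - 1188 = -528
Divide through by -528 to get (y - 6)²/16 - (x + 8)²/33 = 1.
Hyperbola, center (-8, 6), transverse axis vertical; a² = 16, b² = 33.
c² = a² + b² = 16 + 33 = 49, so c = 7.
Foci lie on the vertical axis through the center: (h, k ± c).

(-8, -1) and (-8, 13)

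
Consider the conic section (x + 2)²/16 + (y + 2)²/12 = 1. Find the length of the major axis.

Center (-2, -2). The larger denominator 16 sits under the x-term, so the major axis is horizontal; a² = 16, b² = 12.
a² = 16 so a = 4; the major axis has length 2a = 8.

8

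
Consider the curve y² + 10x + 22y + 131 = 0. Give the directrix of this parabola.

x = 3/2

Only y is squared. Complete the square in y: (y + 11)² = -10(x + 1).
Vertex (-1, -11); 4p = -10 so p = -5/2. Opens left.
Directrix is the vertical line x = h − p = -1 − (-5/2) = 3/2.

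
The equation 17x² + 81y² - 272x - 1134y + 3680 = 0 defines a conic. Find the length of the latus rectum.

34/9

Group the x- and y-terms: 17(x² - 16x) + 81(y² - 14y) = -3680
Completing the square gives 17(x - 8)² + 81(y - 7)² = -3680 + 1088 + 3969 = 1377.
Dividing both sides by 1377: (x - 8)²/81 + (y - 7)²/17 = 1
Ellipse, center (8, 7), major axis horizontal; a² = 81, b² = 17.
Latus rectum length = 2b²/a = 2·17/9 = 34/9.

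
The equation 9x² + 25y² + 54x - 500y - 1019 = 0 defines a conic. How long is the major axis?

9(x² + 6x) + 25(y² - 20y) = 1019
Complete the square in x and y: 9(x + 3)² + 25(y - 10)² = 1019 + 81 + 2500 = 3600
Divide through by 3600 to get (x + 3)²/400 + (y - 10)²/144 = 1.
Ellipse, center (-3, 10), major axis horizontal; a² = 400, b² = 144.
a² = 400 so a = 20; the major axis has length 2a = 40.

40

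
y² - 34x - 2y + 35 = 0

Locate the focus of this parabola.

(19/2, 1)

Only y is squared. Complete the square in y: (y - 1)² = 34(x - 1).
Vertex (1, 1); 4p = 34 so p = 17/2. Opens right.
Focus is p units from the vertex along the axis: (h + p, k).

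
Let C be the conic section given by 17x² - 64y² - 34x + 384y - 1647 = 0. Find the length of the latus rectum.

17(x² - 2x) -64(y² - 6y) = 1647
17(x - 1)² -64(y - 3)² = 1647 + 17 - 576 = 1088
Dividing both sides by 1088: (x - 1)²/64 - (y - 3)²/17 = 1
Hyperbola, center (1, 3), transverse axis horizontal; a² = 64, b² = 17.
Latus rectum length = 2b²/a = 2·17/8 = 17/4.

17/4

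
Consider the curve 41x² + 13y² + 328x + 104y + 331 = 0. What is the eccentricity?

e = 2√287/41

Group the x- and y-terms: 41(x² + 8x) + 13(y² + 8y) = -331
41(x + 4)² + 13(y + 4)² = -331 + 656 + 208 = 533
Dividing both sides by 533: (x + 4)²/13 + (y + 4)²/41 = 1
Ellipse, center (-4, -4), major axis vertical; a² = 41, b² = 13.
c² = a² - b² = 28, so c = 2√7.
e = c/a = 2√7/√41 = 2√287/41.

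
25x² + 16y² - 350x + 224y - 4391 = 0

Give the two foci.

(7, -19) and (7, 5)

Group the x- and y-terms: 25(x² - 14x) + 16(y² + 14y) = 4391
Complete the square in x and y: 25(x - 7)² + 16(y + 7)² = 4391 + 1225 + 784 = 6400
Divide by 6400: (x - 7)²/256 + (y + 7)²/400 = 1
Ellipse, center (7, -7), major axis vertical; a² = 400, b² = 256.
c² = a² - b² = 400 - 256 = 144, so c = 12.
Foci lie on the vertical axis through the center: (h, k ± c).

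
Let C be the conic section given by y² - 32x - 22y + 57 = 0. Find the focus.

(6, 11)

Only y is squared. Complete the square in y: (y - 11)² = 32(x + 2).
Vertex (-2, 11); 4p = 32 so p = 8. Opens right.
Focus is p units from the vertex along the axis: (h + p, k).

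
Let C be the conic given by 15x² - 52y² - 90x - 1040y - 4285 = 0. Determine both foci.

Rearranging, 15(x² - 6x) -52(y² + 20y) = 4285.
Complete the square: 15(x - 3)² -52(y + 10)² = 4285 + 135 - 5200 = -780
Divide by -780: (y + 10)²/15 - (x - 3)²/52 = 1
Hyperbola, center (3, -10), transverse axis vertical; a² = 15, b² = 52.
c² = a² + b² = 15 + 52 = 67, so c = √67.
Foci lie on the vertical axis through the center: (h, k ± c).

(3, -10 - √67) and (3, -10 + √67)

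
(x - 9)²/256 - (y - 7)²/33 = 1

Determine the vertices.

Center (9, 7). The positive term is the x-term, so the transverse axis is horizontal; a² = 256, b² = 33.
a = 16. Vertices at (h ± a, k).

(-7, 7) and (25, 7)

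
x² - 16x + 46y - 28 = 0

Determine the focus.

(8, -19/2)

Only x is squared. Complete the square in x: (x - 8)² = -46(y - 2).
Vertex (8, 2); 4p = -46 so p = -23/2. Opens down.
Focus is p units from the vertex along the axis: (h, k + p).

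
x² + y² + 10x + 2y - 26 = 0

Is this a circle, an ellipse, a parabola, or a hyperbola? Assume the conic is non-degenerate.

circle

No xy term. Coefficients of x² and y² are A = 1, C = 1.
A = C (same sign) ⇒ circle.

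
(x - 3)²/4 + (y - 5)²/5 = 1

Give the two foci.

(3, 4) and (3, 6)

Center (3, 5). The larger denominator 5 sits under the y-term, so the major axis is vertical; a² = 5, b² = 4.
c² = a² - b² = 5 - 4 = 1, so c = 1.
Foci lie on the vertical axis through the center: (h, k ± c).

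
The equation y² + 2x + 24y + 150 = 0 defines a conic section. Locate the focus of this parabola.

(-7/2, -12)

Only y is squared. Complete the square in y: (y + 12)² = -2(x + 3).
Vertex (-3, -12); 4p = -2 so p = -1/2. Opens left.
Focus is p units from the vertex along the axis: (h + p, k).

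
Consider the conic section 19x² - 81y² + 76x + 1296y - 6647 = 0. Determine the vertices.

(-11, 8) and (7, 8)

Rearranging, 19(x² + 4x) -81(y² - 16y) = 6647.
Complete the square: 19(x + 2)² -81(y - 8)² = 6647 + 76 - 5184 = 1539
Divide by 1539: (x + 2)²/81 - (y - 8)²/19 = 1
Hyperbola, center (-2, 8), transverse axis horizontal; a² = 81, b² = 19.
a = 9. Vertices at (h ± a, k).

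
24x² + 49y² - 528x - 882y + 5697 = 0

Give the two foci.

(6, 9) and (16, 9)

Collect terms: 24(x² - 22x) + 49(y² - 18y) = -5697
Complete the square in x and y: 24(x - 11)² + 49(y - 9)² = -5697 + 2904 + 3969 = 1176
Divide through by 1176 to get (x - 11)²/49 + (y - 9)²/24 = 1.
Ellipse, center (11, 9), major axis horizontal; a² = 49, b² = 24.
c² = a² - b² = 49 - 24 = 25, so c = 5.
Foci lie on the horizontal axis through the center: (h ± c, k).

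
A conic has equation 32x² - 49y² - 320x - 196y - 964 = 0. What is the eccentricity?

e = 9/7

Group: 32(x² - 10x) -49(y² + 4y) = 964
32(x - 5)² -49(y + 2)² = 964 + 800 - 196 = 1568
Divide by 1568: (x - 5)²/49 - (y + 2)²/32 = 1
Hyperbola, center (5, -2), transverse axis horizontal; a² = 49, b² = 32.
c² = a² + b² = 81, so c = 9.
e = c/a = 9/7.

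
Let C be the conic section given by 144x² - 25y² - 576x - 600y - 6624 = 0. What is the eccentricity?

Rearranging, 144(x² - 4x) -25(y² + 24y) = 6624.
144(x - 2)² -25(y + 12)² = 6624 + 576 - 3600 = 3600
Dividing both sides by 3600: (x - 2)²/25 - (y + 12)²/144 = 1
Hyperbola, center (2, -12), transverse axis horizontal; a² = 25, b² = 144.
c² = a² + b² = 169, so c = 13.
e = c/a = 13/5.

e = 13/5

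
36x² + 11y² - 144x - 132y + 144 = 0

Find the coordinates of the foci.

(2, 1) and (2, 11)

36(x² - 4x) + 11(y² - 12y) = -144
36(x - 2)² + 11(y - 6)² = -144 + 144 + 396 = 396
Dividing both sides by 396: (x - 2)²/11 + (y - 6)²/36 = 1
Ellipse, center (2, 6), major axis vertical; a² = 36, b² = 11.
c² = a² - b² = 36 - 11 = 25, so c = 5.
Foci lie on the vertical axis through the center: (h, k ± c).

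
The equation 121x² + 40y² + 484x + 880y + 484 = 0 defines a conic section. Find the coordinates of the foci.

Group: 121(x² + 4x) + 40(y² + 22y) = -484
Complete the square in x and y: 121(x + 2)² + 40(y + 11)² = -484 + 484 + 4840 = 4840
Dividing both sides by 4840: (x + 2)²/40 + (y + 11)²/121 = 1
Ellipse, center (-2, -11), major axis vertical; a² = 121, b² = 40.
c² = a² - b² = 121 - 40 = 81, so c = 9.
Foci lie on the vertical axis through the center: (h, k ± c).

(-2, -20) and (-2, -2)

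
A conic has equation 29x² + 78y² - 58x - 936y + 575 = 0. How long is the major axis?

2√78

Group the x- and y-terms: 29(x² - 2x) + 78(y² - 12y) = -575
29(x - 1)² + 78(y - 6)² = -575 + 29 + 2808 = 2262
Divide through by 2262 to get (x - 1)²/78 + (y - 6)²/29 = 1.
Ellipse, center (1, 6), major axis horizontal; a² = 78, b² = 29.
a² = 78 so a = √78; the major axis has length 2a = 2√78.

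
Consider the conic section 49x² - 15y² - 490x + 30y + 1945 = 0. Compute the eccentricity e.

e = 8/7

49(x² - 10x) -15(y² - 2y) = -1945
49(x - 5)² -15(y - 1)² = -1945 + 1225 - 15 = -735
Divide through by -735 to get (y - 1)²/49 - (x - 5)²/15 = 1.
Hyperbola, center (5, 1), transverse axis vertical; a² = 49, b² = 15.
c² = a² + b² = 64, so c = 8.
e = c/a = 8/7.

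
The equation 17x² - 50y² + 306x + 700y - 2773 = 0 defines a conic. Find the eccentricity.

e = √134/10

Collect terms: 17(x² + 18x) -50(y² - 14y) = 2773
Complete the square in x and y: 17(x + 9)² -50(y - 7)² = 2773 + 1377 - 2450 = 1700
Divide through by 1700 to get (x + 9)²/100 - (y - 7)²/34 = 1.
Hyperbola, center (-9, 7), transverse axis horizontal; a² = 100, b² = 34.
c² = a² + b² = 134, so c = √134.
e = c/a = √134/10.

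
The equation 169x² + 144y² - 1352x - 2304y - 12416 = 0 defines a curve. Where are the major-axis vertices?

169(x² - 8x) + 144(y² - 16y) = 12416
169(x - 4)² + 144(y - 8)² = 12416 + 2704 + 9216 = 24336
Divide by 24336: (x - 4)²/144 + (y - 8)²/169 = 1
Ellipse, center (4, 8), major axis vertical; a² = 169, b² = 144.
a = 13. Vertices at (h, k ± a).

(4, -5) and (4, 21)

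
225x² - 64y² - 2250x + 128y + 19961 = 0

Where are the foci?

Group the x- and y-terms: 225(x² - 10x) -64(y² - 2y) = -19961
Complete the square: 225(x - 5)² -64(y - 1)² = -19961 + 5625 - 64 = -14400
Divide by -14400: (y - 1)²/225 - (x - 5)²/64 = 1
Hyperbola, center (5, 1), transverse axis vertical; a² = 225, b² = 64.
c² = a² + b² = 225 + 64 = 289, so c = 17.
Foci lie on the vertical axis through the center: (h, k ± c).

(5, -16) and (5, 18)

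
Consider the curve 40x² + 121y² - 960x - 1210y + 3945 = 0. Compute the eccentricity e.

e = 9/11

Group the x- and y-terms: 40(x² - 24x) + 121(y² - 10y) = -3945
Complete the square: 40(x - 12)² + 121(y - 5)² = -3945 + 5760 + 3025 = 4840
Dividing both sides by 4840: (x - 12)²/121 + (y - 5)²/40 = 1
Ellipse, center (12, 5), major axis horizontal; a² = 121, b² = 40.
c² = a² - b² = 81, so c = 9.
e = c/a = 9/11.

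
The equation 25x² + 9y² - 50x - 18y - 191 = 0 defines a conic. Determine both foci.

Collect terms: 25(x² - 2x) + 9(y² - 2y) = 191
Completing the square gives 25(x - 1)² + 9(y - 1)² = 191 + 25 + 9 = 225.
Divide by 225: (x - 1)²/9 + (y - 1)²/25 = 1
Ellipse, center (1, 1), major axis vertical; a² = 25, b² = 9.
c² = a² - b² = 25 - 9 = 16, so c = 4.
Foci lie on the vertical axis through the center: (h, k ± c).

(1, -3) and (1, 5)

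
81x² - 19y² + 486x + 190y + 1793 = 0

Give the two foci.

Rearranging, 81(x² + 6x) -19(y² - 10y) = -1793.
81(x + 3)² -19(y - 5)² = -1793 + 729 - 475 = -1539
Dividing both sides by -1539: (y - 5)²/81 - (x + 3)²/19 = 1
Hyperbola, center (-3, 5), transverse axis vertical; a² = 81, b² = 19.
c² = a² + b² = 81 + 19 = 100, so c = 10.
Foci lie on the vertical axis through the center: (h, k ± c).

(-3, -5) and (-3, 15)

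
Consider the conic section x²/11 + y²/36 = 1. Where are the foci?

(0, -5) and (0, 5)

Center (0, 0). The larger denominator 36 sits under the y-term, so the major axis is vertical; a² = 36, b² = 11.
c² = a² - b² = 36 - 11 = 25, so c = 5.
Foci lie on the vertical axis through the center: (h, k ± c).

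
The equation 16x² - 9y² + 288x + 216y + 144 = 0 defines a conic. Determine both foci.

Group the x- and y-terms: 16(x² + 18x) -9(y² - 24y) = -144
16(x + 9)² -9(y - 12)² = -144 + 1296 - 1296 = -144
Divide through by -144 to get (y - 12)²/16 - (x + 9)²/9 = 1.
Hyperbola, center (-9, 12), transverse axis vertical; a² = 16, b² = 9.
c² = a² + b² = 16 + 9 = 25, so c = 5.
Foci lie on the vertical axis through the center: (h, k ± c).

(-9, 7) and (-9, 17)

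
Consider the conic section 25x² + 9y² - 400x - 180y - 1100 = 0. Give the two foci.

Group: 25(x² - 16x) + 9(y² - 20y) = 1100
Completing the square gives 25(x - 8)² + 9(y - 10)² = 1100 + 1600 + 900 = 3600.
Divide by 3600: (x - 8)²/144 + (y - 10)²/400 = 1
Ellipse, center (8, 10), major axis vertical; a² = 400, b² = 144.
c² = a² - b² = 400 - 144 = 256, so c = 16.
Foci lie on the vertical axis through the center: (h, k ± c).

(8, -6) and (8, 26)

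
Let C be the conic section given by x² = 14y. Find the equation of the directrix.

Vertex (0, 0); 4p = 14 so p = 7/2. Opens up.
Directrix is the horizontal line y = k − p = 0 − (7/2) = -7/2.

y = -7/2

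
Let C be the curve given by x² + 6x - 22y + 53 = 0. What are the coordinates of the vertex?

(-3, 2)

Only x is squared. Complete the square in x: (x + 3)² = 22(y - 2).
Vertex (-3, 2); 4p = 22 so p = 11/2. Opens up.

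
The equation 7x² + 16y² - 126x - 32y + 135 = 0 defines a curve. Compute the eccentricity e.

e = 3/4

Group: 7(x² - 18x) + 16(y² - 2y) = -135
Complete the square in x and y: 7(x - 9)² + 16(y - 1)² = -135 + 567 + 16 = 448
Divide by 448: (x - 9)²/64 + (y - 1)²/28 = 1
Ellipse, center (9, 1), major axis horizontal; a² = 64, b² = 28.
c² = a² - b² = 36, so c = 6.
e = c/a = 6/8 = 3/4.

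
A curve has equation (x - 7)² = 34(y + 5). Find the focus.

Vertex (7, -5); 4p = 34 so p = 17/2. Opens up.
Focus is p units from the vertex along the axis: (h, k + p).

(7, 7/2)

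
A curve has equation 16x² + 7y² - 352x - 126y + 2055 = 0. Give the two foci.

(11, 3) and (11, 15)

Group the x- and y-terms: 16(x² - 22x) + 7(y² - 18y) = -2055
16(x - 11)² + 7(y - 9)² = -2055 + 1936 + 567 = 448
Dividing both sides by 448: (x - 11)²/28 + (y - 9)²/64 = 1
Ellipse, center (11, 9), major axis vertical; a² = 64, b² = 28.
c² = a² - b² = 64 - 28 = 36, so c = 6.
Foci lie on the vertical axis through the center: (h, k ± c).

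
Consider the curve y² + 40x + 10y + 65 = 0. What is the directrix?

Only y is squared. Complete the square in y: (y + 5)² = -40(x + 1).
Vertex (-1, -5); 4p = -40 so p = -10. Opens left.
Directrix is the vertical line x = h − p = -1 − (-10) = 9.

x = 9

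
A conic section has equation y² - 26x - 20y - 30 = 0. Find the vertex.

(-5, 10)

Only y is squared. Complete the square in y: (y - 10)² = 26(x + 5).
Vertex (-5, 10); 4p = 26 so p = 13/2. Opens right.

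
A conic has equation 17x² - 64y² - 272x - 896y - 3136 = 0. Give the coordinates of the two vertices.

(0, -7) and (16, -7)

Group the x- and y-terms: 17(x² - 16x) -64(y² + 14y) = 3136
Completing the square gives 17(x - 8)² -64(y + 7)² = 3136 + 1088 - 3136 = 1088.
Divide through by 1088 to get (x - 8)²/64 - (y + 7)²/17 = 1.
Hyperbola, center (8, -7), transverse axis horizontal; a² = 64, b² = 17.
a = 8. Vertices at (h ± a, k).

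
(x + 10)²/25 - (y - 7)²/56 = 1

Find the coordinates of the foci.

(-19, 7) and (-1, 7)

Center (-10, 7). The positive term is the x-term, so the transverse axis is horizontal; a² = 25, b² = 56.
c² = a² + b² = 25 + 56 = 81, so c = 9.
Foci lie on the horizontal axis through the center: (h ± c, k).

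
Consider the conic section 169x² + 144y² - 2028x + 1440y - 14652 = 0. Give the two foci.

(6, -10) and (6, 0)

Collect terms: 169(x² - 12x) + 144(y² + 10y) = 14652
Complete the square: 169(x - 6)² + 144(y + 5)² = 14652 + 6084 + 3600 = 24336
Dividing both sides by 24336: (x - 6)²/144 + (y + 5)²/169 = 1
Ellipse, center (6, -5), major axis vertical; a² = 169, b² = 144.
c² = a² - b² = 169 - 144 = 25, so c = 5.
Foci lie on the vertical axis through the center: (h, k ± c).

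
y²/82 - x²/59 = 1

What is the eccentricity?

Center (0, 0). The positive term is the y-term, so the transverse axis is vertical; a² = 82, b² = 59.
c² = a² + b² = 141, so c = √141.
e = c/a = √141/√82 = √11562/82.

e = √11562/82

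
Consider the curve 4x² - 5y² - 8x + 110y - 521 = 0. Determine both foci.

Collect terms: 4(x² - 2x) -5(y² - 22y) = 521
Complete the square in x and y: 4(x - 1)² -5(y - 11)² = 521 + 4 - 605 = -80
Divide through by -80 to get (y - 11)²/16 - (x - 1)²/20 = 1.
Hyperbola, center (1, 11), transverse axis vertical; a² = 16, b² = 20.
c² = a² + b² = 16 + 20 = 36, so c = 6.
Foci lie on the vertical axis through the center: (h, k ± c).

(1, 5) and (1, 17)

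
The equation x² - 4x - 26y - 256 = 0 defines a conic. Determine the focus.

(2, -7/2)

Only x is squared. Complete the square in x: (x - 2)² = 26(y + 10).
Vertex (2, -10); 4p = 26 so p = 13/2. Opens up.
Focus is p units from the vertex along the axis: (h, k + p).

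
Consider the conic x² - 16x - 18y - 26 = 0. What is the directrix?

y = -19/2

Only x is squared. Complete the square in x: (x - 8)² = 18(y + 5).
Vertex (8, -5); 4p = 18 so p = 9/2. Opens up.
Directrix is the horizontal line y = k − p = -5 − (9/2) = -19/2.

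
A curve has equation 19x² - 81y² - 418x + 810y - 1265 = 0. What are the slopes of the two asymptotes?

√19/9 and -√19/9

Collect terms: 19(x² - 22x) -81(y² - 10y) = 1265
Complete the square in x and y: 19(x - 11)² -81(y - 5)² = 1265 + 2299 - 2025 = 1539
Divide through by 1539 to get (x - 11)²/81 - (y - 5)²/19 = 1.
Hyperbola, center (11, 5), transverse axis horizontal; a² = 81, b² = 19.
For a horizontal hyperbola the asymptotes have slope ±b/a.
Here that is ±√19/9.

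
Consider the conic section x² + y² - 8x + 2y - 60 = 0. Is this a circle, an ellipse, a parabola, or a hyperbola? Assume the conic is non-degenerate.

circle

No xy term. Coefficients of x² and y² are A = 1, C = 1.
A = C (same sign) ⇒ circle.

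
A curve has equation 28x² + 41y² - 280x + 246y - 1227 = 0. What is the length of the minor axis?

Rearranging, 28(x² - 10x) + 41(y² + 6y) = 1227.
Complete the square in x and y: 28(x - 5)² + 41(y + 3)² = 1227 + 700 + 369 = 2296
Dividing both sides by 2296: (x - 5)²/82 + (y + 3)²/56 = 1
Ellipse, center (5, -3), major axis horizontal; a² = 82, b² = 56.
b² = 56 so b = 2√14; the minor axis has length 2b = 4√14.

4√14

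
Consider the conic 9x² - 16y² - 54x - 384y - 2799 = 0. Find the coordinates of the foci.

(-7, -12) and (13, -12)

Collect terms: 9(x² - 6x) -16(y² + 24y) = 2799
9(x - 3)² -16(y + 12)² = 2799 + 81 - 2304 = 576
Divide by 576: (x - 3)²/64 - (y + 12)²/36 = 1
Hyperbola, center (3, -12), transverse axis horizontal; a² = 64, b² = 36.
c² = a² + b² = 64 + 36 = 100, so c = 10.
Foci lie on the horizontal axis through the center: (h ± c, k).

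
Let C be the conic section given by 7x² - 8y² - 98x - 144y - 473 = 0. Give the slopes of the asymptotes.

Group: 7(x² - 14x) -8(y² + 18y) = 473
Complete the square in x and y: 7(x - 7)² -8(y + 9)² = 473 + 343 - 648 = 168
Divide by 168: (x - 7)²/24 - (y + 9)²/21 = 1
Hyperbola, center (7, -9), transverse axis horizontal; a² = 24, b² = 21.
For a horizontal hyperbola the asymptotes have slope ±b/a.
Here that is ±√21/2√6 = ±√14/4.

√14/4 and -√14/4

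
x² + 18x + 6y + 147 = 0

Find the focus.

Only x is squared. Complete the square in x: (x + 9)² = -6(y + 11).
Vertex (-9, -11); 4p = -6 so p = -3/2. Opens down.
Focus is p units from the vertex along the axis: (h, k + p).

(-9, -25/2)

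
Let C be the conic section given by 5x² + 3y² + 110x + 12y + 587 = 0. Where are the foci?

(-11, -4) and (-11, 0)

5(x² + 22x) + 3(y² + 4y) = -587
5(x + 11)² + 3(y + 2)² = -587 + 605 + 12 = 30
Divide by 30: (x + 11)²/6 + (y + 2)²/10 = 1
Ellipse, center (-11, -2), major axis vertical; a² = 10, b² = 6.
c² = a² - b² = 10 - 6 = 4, so c = 2.
Foci lie on the vertical axis through the center: (h, k ± c).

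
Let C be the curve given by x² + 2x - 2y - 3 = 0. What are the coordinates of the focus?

Only x is squared. Complete the square in x: (x + 1)² = 2(y + 2).
Vertex (-1, -2); 4p = 2 so p = 1/2. Opens up.
Focus is p units from the vertex along the axis: (h, k + p).

(-1, -3/2)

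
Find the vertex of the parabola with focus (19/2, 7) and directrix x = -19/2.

The vertex is the midpoint between the focus and the directrix along the axis of symmetry.
Axis is horizontal (directrix is vertical). Vertex x-coordinate = (19/2 + (-19/2))/2 = 0; y-coordinate = 7.

(0, 7)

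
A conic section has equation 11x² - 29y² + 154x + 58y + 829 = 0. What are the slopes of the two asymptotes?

√319/29 and -√319/29

Collect terms: 11(x² + 14x) -29(y² - 2y) = -829
Complete the square: 11(x + 7)² -29(y - 1)² = -829 + 539 - 29 = -319
Divide by -319: (y - 1)²/11 - (x + 7)²/29 = 1
Hyperbola, center (-7, 1), transverse axis vertical; a² = 11, b² = 29.
For a vertical hyperbola the asymptotes have slope ±a/b.
Here that is ±√11/√29 = ±√319/29.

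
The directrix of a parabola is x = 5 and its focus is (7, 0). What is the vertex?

The vertex is the midpoint between the focus and the directrix along the axis of symmetry.
Axis is horizontal (directrix is vertical). Vertex x-coordinate = (7 + 5)/2 = 6; y-coordinate = 0.

(6, 0)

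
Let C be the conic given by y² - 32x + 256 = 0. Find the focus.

Only y is squared. Complete the square in y: y² = 32(x - 8).
Vertex (8, 0); 4p = 32 so p = 8. Opens right.
Focus is p units from the vertex along the axis: (h + p, k).

(16, 0)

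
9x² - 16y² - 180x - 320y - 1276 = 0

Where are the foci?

Group the x- and y-terms: 9(x² - 20x) -16(y² + 20y) = 1276
Complete the square: 9(x - 10)² -16(y + 10)² = 1276 + 900 - 1600 = 576
Dividing both sides by 576: (x - 10)²/64 - (y + 10)²/36 = 1
Hyperbola, center (10, -10), transverse axis horizontal; a² = 64, b² = 36.
c² = a² + b² = 64 + 36 = 100, so c = 10.
Foci lie on the horizontal axis through the center: (h ± c, k).

(0, -10) and (20, -10)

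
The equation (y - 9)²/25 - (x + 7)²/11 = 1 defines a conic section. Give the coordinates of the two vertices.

(-7, 4) and (-7, 14)

Center (-7, 9). The positive term is the y-term, so the transverse axis is vertical; a² = 25, b² = 11.
a = 5. Vertices at (h, k ± a).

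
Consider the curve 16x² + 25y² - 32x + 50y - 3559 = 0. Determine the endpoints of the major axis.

(-14, -1) and (16, -1)

16(x² - 2x) + 25(y² + 2y) = 3559
Complete the square in x and y: 16(x - 1)² + 25(y + 1)² = 3559 + 16 + 25 = 3600
Divide through by 3600 to get (x - 1)²/225 + (y + 1)²/144 = 1.
Ellipse, center (1, -1), major axis horizontal; a² = 225, b² = 144.
a = 15. Vertices at (h ± a, k).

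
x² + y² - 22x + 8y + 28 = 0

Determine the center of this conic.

(11, -4)

Group: (x² - 22x) + (y² + 8y) = -28
(x - 11)² + (y + 4)² = -28 + 121 + 16 = 109
So (x - 11)² + (y + 4)² = 109.
Circle centered at (11, -4) with r² = 109.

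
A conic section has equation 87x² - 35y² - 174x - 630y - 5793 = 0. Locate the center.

(1, -9)

87(x² - 2x) -35(y² + 18y) = 5793
Complete the square: 87(x - 1)² -35(y + 9)² = 5793 + 87 - 2835 = 3045
Divide through by 3045 to get (x - 1)²/35 - (y + 9)²/87 = 1.
Hyperbola with center (1, -9).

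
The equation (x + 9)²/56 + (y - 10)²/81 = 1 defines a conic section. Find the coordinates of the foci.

(-9, 5) and (-9, 15)

Center (-9, 10). The larger denominator 81 sits under the y-term, so the major axis is vertical; a² = 81, b² = 56.
c² = a² - b² = 81 - 56 = 25, so c = 5.
Foci lie on the vertical axis through the center: (h, k ± c).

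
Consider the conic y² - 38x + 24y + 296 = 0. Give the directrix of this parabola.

x = -11/2

Only y is squared. Complete the square in y: (y + 12)² = 38(x - 4).
Vertex (4, -12); 4p = 38 so p = 19/2. Opens right.
Directrix is the vertical line x = h − p = 4 − (19/2) = -11/2.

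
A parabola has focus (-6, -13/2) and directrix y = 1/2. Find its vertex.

The vertex is the midpoint between the focus and the directrix along the axis of symmetry.
Axis is vertical (directrix is horizontal). Vertex y-coordinate = (-13/2 + 1/2)/2 = -3; x-coordinate = -6.

(-6, -3)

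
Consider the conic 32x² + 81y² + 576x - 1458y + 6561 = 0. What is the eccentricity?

Collect terms: 32(x² + 18x) + 81(y² - 18y) = -6561
Complete the square: 32(x + 9)² + 81(y - 9)² = -6561 + 2592 + 6561 = 2592
Divide by 2592: (x + 9)²/81 + (y - 9)²/32 = 1
Ellipse, center (-9, 9), major axis horizontal; a² = 81, b² = 32.
c² = a² - b² = 49, so c = 7.
e = c/a = 7/9.

e = 7/9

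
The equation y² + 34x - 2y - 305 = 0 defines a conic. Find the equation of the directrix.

Only y is squared. Complete the square in y: (y - 1)² = -34(x - 9).
Vertex (9, 1); 4p = -34 so p = -17/2. Opens left.
Directrix is the vertical line x = h − p = 9 − (-17/2) = 35/2.

x = 35/2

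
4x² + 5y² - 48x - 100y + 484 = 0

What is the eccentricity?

e = √5/5

Group: 4(x² - 12x) + 5(y² - 20y) = -484
Complete the square: 4(x - 6)² + 5(y - 10)² = -484 + 144 + 500 = 160
Divide by 160: (x - 6)²/40 + (y - 10)²/32 = 1
Ellipse, center (6, 10), major axis horizontal; a² = 40, b² = 32.
c² = a² - b² = 8, so c = 2√2.
e = c/a = 2√2/2√10 = √5/5.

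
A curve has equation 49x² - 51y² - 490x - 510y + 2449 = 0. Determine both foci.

Group the x- and y-terms: 49(x² - 10x) -51(y² + 10y) = -2449
Complete the square in x and y: 49(x - 5)² -51(y + 5)² = -2449 + 1225 - 1275 = -2499
Divide through by -2499 to get (y + 5)²/49 - (x - 5)²/51 = 1.
Hyperbola, center (5, -5), transverse axis vertical; a² = 49, b² = 51.
c² = a² + b² = 49 + 51 = 100, so c = 10.
Foci lie on the vertical axis through the center: (h, k ± c).

(5, -15) and (5, 5)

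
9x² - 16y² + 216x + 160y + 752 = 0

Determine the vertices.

(-16, 5) and (-8, 5)

Group the x- and y-terms: 9(x² + 24x) -16(y² - 10y) = -752
Complete the square in x and y: 9(x + 12)² -16(y - 5)² = -752 + 1296 - 400 = 144
Divide by 144: (x + 12)²/16 - (y - 5)²/9 = 1
Hyperbola, center (-12, 5), transverse axis horizontal; a² = 16, b² = 9.
a = 4. Vertices at (h ± a, k).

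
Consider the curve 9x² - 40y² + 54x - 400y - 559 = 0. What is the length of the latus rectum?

Rearranging, 9(x² + 6x) -40(y² + 10y) = 559.
Complete the square in x and y: 9(x + 3)² -40(y + 5)² = 559 + 81 - 1000 = -360
Divide through by -360 to get (y + 5)²/9 - (x + 3)²/40 = 1.
Hyperbola, center (-3, -5), transverse axis vertical; a² = 9, b² = 40.
Latus rectum length = 2b²/a = 2·40/3 = 80/3.

80/3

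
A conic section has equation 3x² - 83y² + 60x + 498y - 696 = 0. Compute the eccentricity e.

e = √7138/83

Collect terms: 3(x² + 20x) -83(y² - 6y) = 696
Complete the square: 3(x + 10)² -83(y - 3)² = 696 + 300 - 747 = 249
Divide by 249: (x + 10)²/83 - (y - 3)²/3 = 1
Hyperbola, center (-10, 3), transverse axis horizontal; a² = 83, b² = 3.
c² = a² + b² = 86, so c = √86.
e = c/a = √86/√83 = √7138/83.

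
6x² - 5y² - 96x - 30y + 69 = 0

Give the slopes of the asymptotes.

6(x² - 16x) -5(y² + 6y) = -69
Completing the square gives 6(x - 8)² -5(y + 3)² = -69 + 384 - 45 = 270.
Divide through by 270 to get (x - 8)²/45 - (y + 3)²/54 = 1.
Hyperbola, center (8, -3), transverse axis horizontal; a² = 45, b² = 54.
For a horizontal hyperbola the asymptotes have slope ±b/a.
Here that is ±3√6/3√5 = ±√30/5.

√30/5 and -√30/5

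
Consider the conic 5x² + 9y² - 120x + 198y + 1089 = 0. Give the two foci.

(4, -11) and (20, -11)

Collect terms: 5(x² - 24x) + 9(y² + 22y) = -1089
5(x - 12)² + 9(y + 11)² = -1089 + 720 + 1089 = 720
Divide through by 720 to get (x - 12)²/144 + (y + 11)²/80 = 1.
Ellipse, center (12, -11), major axis horizontal; a² = 144, b² = 80.
c² = a² - b² = 144 - 80 = 64, so c = 8.
Foci lie on the horizontal axis through the center: (h ± c, k).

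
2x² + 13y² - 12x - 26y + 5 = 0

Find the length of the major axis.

2√13

Collect terms: 2(x² - 6x) + 13(y² - 2y) = -5
2(x - 3)² + 13(y - 1)² = -5 + 18 + 13 = 26
Divide through by 26 to get (x - 3)²/13 + (y - 1)²/2 = 1.
Ellipse, center (3, 1), major axis horizontal; a² = 13, b² = 2.
a² = 13 so a = √13; the major axis has length 2a = 2√13.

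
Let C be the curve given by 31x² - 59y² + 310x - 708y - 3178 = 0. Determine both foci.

31(x² + 10x) -59(y² + 12y) = 3178
Completing the square gives 31(x + 5)² -59(y + 6)² = 3178 + 775 - 2124 = 1829.
Dividing both sides by 1829: (x + 5)²/59 - (y + 6)²/31 = 1
Hyperbola, center (-5, -6), transverse axis horizontal; a² = 59, b² = 31.
c² = a² + b² = 59 + 31 = 90, so c = 3√10.
Foci lie on the horizontal axis through the center: (h ± c, k).

(-5 - 3√10, -6) and (-5 + 3√10, -6)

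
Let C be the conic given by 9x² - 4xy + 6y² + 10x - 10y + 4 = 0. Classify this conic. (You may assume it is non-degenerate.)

A = 9, B = -4, C = 6.
Discriminant B² − 4AC = (-4)² − 4·9·6 = -200.
B² − 4AC < 0 ⇒ ellipse.

ellipse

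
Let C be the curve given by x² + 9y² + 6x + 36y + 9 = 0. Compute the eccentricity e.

e = 2√2/3

Rearranging, (x² + 6x) + 9(y² + 4y) = -9.
Complete the square in x and y: (x + 3)² + 9(y + 2)² = -9 + 9 + 36 = 36
Divide through by 36 to get (x + 3)²/36 + (y + 2)²/4 = 1.
Ellipse, center (-3, -2), major axis horizontal; a² = 36, b² = 4.
c² = a² - b² = 32, so c = 4√2.
e = c/a = 4√2/6 = 2√2/3.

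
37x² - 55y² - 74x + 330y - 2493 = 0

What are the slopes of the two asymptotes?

√2035/55 and -√2035/55

Collect terms: 37(x² - 2x) -55(y² - 6y) = 2493
37(x - 1)² -55(y - 3)² = 2493 + 37 - 495 = 2035
Dividing both sides by 2035: (x - 1)²/55 - (y - 3)²/37 = 1
Hyperbola, center (1, 3), transverse axis horizontal; a² = 55, b² = 37.
For a horizontal hyperbola the asymptotes have slope ±b/a.
Here that is ±√37/√55 = ±√2035/55.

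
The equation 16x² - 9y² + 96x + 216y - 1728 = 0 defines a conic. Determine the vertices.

(-9, 12) and (3, 12)

Group the x- and y-terms: 16(x² + 6x) -9(y² - 24y) = 1728
Complete the square in x and y: 16(x + 3)² -9(y - 12)² = 1728 + 144 - 1296 = 576
Divide through by 576 to get (x + 3)²/36 - (y - 12)²/64 = 1.
Hyperbola, center (-3, 12), transverse axis horizontal; a² = 36, b² = 64.
a = 6. Vertices at (h ± a, k).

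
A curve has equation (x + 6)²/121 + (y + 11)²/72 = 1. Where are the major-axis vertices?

Center (-6, -11). The larger denominator 121 sits under the x-term, so the major axis is horizontal; a² = 121, b² = 72.
a = 11. Vertices at (h ± a, k).

(-17, -11) and (5, -11)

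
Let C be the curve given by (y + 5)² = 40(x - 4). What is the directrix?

x = -6

Vertex (4, -5); 4p = 40 so p = 10. Opens right.
Directrix is the vertical line x = h − p = 4 − (10) = -6.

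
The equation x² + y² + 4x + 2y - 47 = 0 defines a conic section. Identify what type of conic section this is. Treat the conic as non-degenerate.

circle

No xy term. Coefficients of x² and y² are A = 1, C = 1.
A = C (same sign) ⇒ circle.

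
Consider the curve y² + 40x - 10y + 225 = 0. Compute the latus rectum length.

40

Only y is squared. Complete the square in y: (y - 5)² = -40(x + 5).
Vertex (-5, 5); 4p = -40 so p = -10. Opens left.
Latus rectum length = |4p| = 40.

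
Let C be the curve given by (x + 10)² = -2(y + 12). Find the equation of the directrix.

y = -23/2

Vertex (-10, -12); 4p = -2 so p = -1/2. Opens down.
Directrix is the horizontal line y = k − p = -12 − (-1/2) = -23/2.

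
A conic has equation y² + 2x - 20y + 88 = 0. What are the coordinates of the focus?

Only y is squared. Complete the square in y: (y - 10)² = -2(x - 6).
Vertex (6, 10); 4p = -2 so p = -1/2. Opens left.
Focus is p units from the vertex along the axis: (h + p, k).

(11/2, 10)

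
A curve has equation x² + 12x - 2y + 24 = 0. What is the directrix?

Only x is squared. Complete the square in x: (x + 6)² = 2(y + 6).
Vertex (-6, -6); 4p = 2 so p = 1/2. Opens up.
Directrix is the horizontal line y = k − p = -6 − (1/2) = -13/2.

y = -13/2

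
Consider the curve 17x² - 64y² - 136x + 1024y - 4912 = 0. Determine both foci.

(-5, 8) and (13, 8)

Rearranging, 17(x² - 8x) -64(y² - 16y) = 4912.
Completing the square gives 17(x - 4)² -64(y - 8)² = 4912 + 272 - 4096 = 1088.
Divide through by 1088 to get (x - 4)²/64 - (y - 8)²/17 = 1.
Hyperbola, center (4, 8), transverse axis horizontal; a² = 64, b² = 17.
c² = a² + b² = 64 + 17 = 81, so c = 9.
Foci lie on the horizontal axis through the center: (h ± c, k).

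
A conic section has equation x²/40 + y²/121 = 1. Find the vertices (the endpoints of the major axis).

(0, -11) and (0, 11)

Center (0, 0). The larger denominator 121 sits under the y-term, so the major axis is vertical; a² = 121, b² = 40.
a = 11. Vertices at (h, k ± a).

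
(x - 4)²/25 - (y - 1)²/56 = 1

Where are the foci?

Center (4, 1). The positive term is the x-term, so the transverse axis is horizontal; a² = 25, b² = 56.
c² = a² + b² = 25 + 56 = 81, so c = 9.
Foci lie on the horizontal axis through the center: (h ± c, k).

(-5, 1) and (13, 1)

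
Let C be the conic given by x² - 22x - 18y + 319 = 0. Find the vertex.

(11, 11)

Only x is squared. Complete the square in x: (x - 11)² = 18(y - 11).
Vertex (11, 11); 4p = 18 so p = 9/2. Opens up.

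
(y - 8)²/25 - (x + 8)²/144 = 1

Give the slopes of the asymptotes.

Center (-8, 8). The positive term is the y-term, so the transverse axis is vertical; a² = 25, b² = 144.
For a vertical hyperbola the asymptotes have slope ±a/b.
Here that is ±5/12.

5/12 and -5/12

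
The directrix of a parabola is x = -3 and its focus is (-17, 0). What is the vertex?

The vertex is the midpoint between the focus and the directrix along the axis of symmetry.
Axis is horizontal (directrix is vertical). Vertex x-coordinate = (-17 + (-3))/2 = -10; y-coordinate = 0.

(-10, 0)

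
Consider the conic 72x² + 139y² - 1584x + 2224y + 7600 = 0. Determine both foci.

(11 - √67, -8) and (11 + √67, -8)

Collect terms: 72(x² - 22x) + 139(y² + 16y) = -7600
Completing the square gives 72(x - 11)² + 139(y + 8)² = -7600 + 8712 + 8896 = 10008.
Divide by 10008: (x - 11)²/139 + (y + 8)²/72 = 1
Ellipse, center (11, -8), major axis horizontal; a² = 139, b² = 72.
c² = a² - b² = 139 - 72 = 67, so c = √67.
Foci lie on the horizontal axis through the center: (h ± c, k).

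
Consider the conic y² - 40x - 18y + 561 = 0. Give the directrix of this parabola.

x = 2

Only y is squared. Complete the square in y: (y - 9)² = 40(x - 12).
Vertex (12, 9); 4p = 40 so p = 10. Opens right.
Directrix is the vertical line x = h − p = 12 − (10) = 2.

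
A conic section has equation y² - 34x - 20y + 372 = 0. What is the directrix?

x = -1/2

Only y is squared. Complete the square in y: (y - 10)² = 34(x - 8).
Vertex (8, 10); 4p = 34 so p = 17/2. Opens right.
Directrix is the vertical line x = h − p = 8 − (17/2) = -1/2.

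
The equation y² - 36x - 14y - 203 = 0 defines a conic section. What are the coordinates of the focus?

(2, 7)

Only y is squared. Complete the square in y: (y - 7)² = 36(x + 7).
Vertex (-7, 7); 4p = 36 so p = 9. Opens right.
Focus is p units from the vertex along the axis: (h + p, k).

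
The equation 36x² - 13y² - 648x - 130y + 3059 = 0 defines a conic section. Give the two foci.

(9, -12) and (9, 2)

Collect terms: 36(x² - 18x) -13(y² + 10y) = -3059
Completing the square gives 36(x - 9)² -13(y + 5)² = -3059 + 2916 - 325 = -468.
Divide by -468: (y + 5)²/36 - (x - 9)²/13 = 1
Hyperbola, center (9, -5), transverse axis vertical; a² = 36, b² = 13.
c² = a² + b² = 36 + 13 = 49, so c = 7.
Foci lie on the vertical axis through the center: (h, k ± c).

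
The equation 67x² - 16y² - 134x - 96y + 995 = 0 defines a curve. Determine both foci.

(1, -3 - √83) and (1, -3 + √83)

Rearranging, 67(x² - 2x) -16(y² + 6y) = -995.
Complete the square: 67(x - 1)² -16(y + 3)² = -995 + 67 - 144 = -1072
Divide by -1072: (y + 3)²/67 - (x - 1)²/16 = 1
Hyperbola, center (1, -3), transverse axis vertical; a² = 67, b² = 16.
c² = a² + b² = 67 + 16 = 83, so c = √83.
Foci lie on the vertical axis through the center: (h, k ± c).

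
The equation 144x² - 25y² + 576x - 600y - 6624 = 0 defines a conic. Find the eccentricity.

144(x² + 4x) -25(y² + 24y) = 6624
Complete the square in x and y: 144(x + 2)² -25(y + 12)² = 6624 + 576 - 3600 = 3600
Dividing both sides by 3600: (x + 2)²/25 - (y + 12)²/144 = 1
Hyperbola, center (-2, -12), transverse axis horizontal; a² = 25, b² = 144.
c² = a² + b² = 169, so c = 13.
e = c/a = 13/5.

e = 13/5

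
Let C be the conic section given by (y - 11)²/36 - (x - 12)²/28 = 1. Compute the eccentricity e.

e = 4/3

Center (12, 11). The positive term is the y-term, so the transverse axis is vertical; a² = 36, b² = 28.
c² = a² + b² = 64, so c = 8.
e = c/a = 8/6 = 4/3.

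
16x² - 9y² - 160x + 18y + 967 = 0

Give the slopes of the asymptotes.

4/3 and -4/3

Rearranging, 16(x² - 10x) -9(y² - 2y) = -967.
16(x - 5)² -9(y - 1)² = -967 + 400 - 9 = -576
Dividing both sides by -576: (y - 1)²/64 - (x - 5)²/36 = 1
Hyperbola, center (5, 1), transverse axis vertical; a² = 64, b² = 36.
For a vertical hyperbola the asymptotes have slope ±a/b.
Here that is ±8/6 = ±4/3.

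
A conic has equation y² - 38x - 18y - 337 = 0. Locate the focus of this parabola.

Only y is squared. Complete the square in y: (y - 9)² = 38(x + 11).
Vertex (-11, 9); 4p = 38 so p = 19/2. Opens right.
Focus is p units from the vertex along the axis: (h + p, k).

(-3/2, 9)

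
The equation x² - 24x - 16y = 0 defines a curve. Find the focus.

Only x is squared. Complete the square in x: (x - 12)² = 16(y + 9).
Vertex (12, -9); 4p = 16 so p = 4. Opens up.
Focus is p units from the vertex along the axis: (h, k + p).

(12, -5)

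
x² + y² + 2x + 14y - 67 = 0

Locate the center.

Group: (x² + 2x) + (y² + 14y) = 67
Completing the square gives (x + 1)² + (y + 7)² = 67 + 1 + 49 = 117.
So (x + 1)² + (y + 7)² = 117.
Circle centered at (-1, -7) with r² = 117.

(-1, -7)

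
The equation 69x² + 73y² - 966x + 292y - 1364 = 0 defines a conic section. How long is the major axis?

Group: 69(x² - 14x) + 73(y² + 4y) = 1364
Complete the square: 69(x - 7)² + 73(y + 2)² = 1364 + 3381 + 292 = 5037
Divide through by 5037 to get (x - 7)²/73 + (y + 2)²/69 = 1.
Ellipse, center (7, -2), major axis horizontal; a² = 73, b² = 69.
a² = 73 so a = √73; the major axis has length 2a = 2√73.

2√73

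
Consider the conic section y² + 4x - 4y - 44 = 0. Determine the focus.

Only y is squared. Complete the square in y: (y - 2)² = -4(x - 12).
Vertex (12, 2); 4p = -4 so p = -1. Opens left.
Focus is p units from the vertex along the axis: (h + p, k).

(11, 2)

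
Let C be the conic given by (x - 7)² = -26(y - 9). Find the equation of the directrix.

y = 31/2

Vertex (7, 9); 4p = -26 so p = -13/2. Opens down.
Directrix is the horizontal line y = k − p = 9 − (-13/2) = 31/2.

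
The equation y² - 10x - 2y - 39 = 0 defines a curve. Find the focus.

Only y is squared. Complete the square in y: (y - 1)² = 10(x + 4).
Vertex (-4, 1); 4p = 10 so p = 5/2. Opens right.
Focus is p units from the vertex along the axis: (h + p, k).

(-3/2, 1)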